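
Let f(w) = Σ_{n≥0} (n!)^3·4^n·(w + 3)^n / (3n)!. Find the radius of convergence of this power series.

By the ratio test, |a_{n+1}/a_n| = (n+1)³/[(3n+1)·(3n+2)·(3n+3)] · 4 → 4/27.
Hence the series converges for |w + 3| < 1/(4/27) = 27/4, so the radius of convergence is 27/4.

R = 27/4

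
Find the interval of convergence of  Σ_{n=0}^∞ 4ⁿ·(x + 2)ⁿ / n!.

(−∞, ∞)

Ratio test: |a_{n+1}/a_n| = 4 · 1/(n+1) → 0 as n → ∞.
Since the limit is 0 < 1 for every x, the series converges on all of ℝ and R = ∞.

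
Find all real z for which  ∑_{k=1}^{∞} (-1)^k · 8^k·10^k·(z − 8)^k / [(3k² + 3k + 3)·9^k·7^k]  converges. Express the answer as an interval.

The ratio of consecutive coefficients is [(3k² + 3k + 3)/(3(k+1)² + 3(k+1) + 3)] · 8·10/(9·7) → 80/63.
Thus R = 1/(80/63) = 63/80.
Endpoint z = 703/80: absolute convergence follows by limit comparison with Σ 1/k².
Endpoint z = 577/80: the series is dominated by a constant times Σ 1/k², which converges (p = 2 > 1).

[577/80, 703/80]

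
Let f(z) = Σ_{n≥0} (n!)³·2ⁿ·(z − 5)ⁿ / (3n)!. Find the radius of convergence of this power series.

The ratio of consecutive coefficients is (n+1)³/[(3n+1)·(3n+2)·(3n+3)] · 2 → 2/27.
Hence the series converges for |z − 5| < 1/(2/27) = 27/2, so the radius of convergence is 27/2.

R = 27/2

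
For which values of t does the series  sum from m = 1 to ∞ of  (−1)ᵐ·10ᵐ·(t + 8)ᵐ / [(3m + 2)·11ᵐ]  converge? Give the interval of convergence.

(-91/10, -69/10]

Apply the ratio test: |a_{m+1}| / |a_m| = [(3m + 2)/(3(m+1) + 2)] · 10/11, which tends to 10/11 as m → ∞.
Convergence for |t + 8| · 10/11 < 1, i.e. |t + 8| < 11/10. So R = 11/10.
When t = -69/10, convergence follows from the alternating series test (terms decrease monotonically to 0).
Check t = -91/10: comparison with the harmonic series Σ 1/m shows the series diverges.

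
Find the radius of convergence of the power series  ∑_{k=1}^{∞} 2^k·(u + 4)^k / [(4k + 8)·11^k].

R = 11/2

Apply the ratio test: |a_{k+1}| / |a_k| = [(4k + 8)/(4(k+1) + 8)] · 2/11, which tends to 2/11 as k → ∞.
Thus R = 1/(2/11) = 11/2.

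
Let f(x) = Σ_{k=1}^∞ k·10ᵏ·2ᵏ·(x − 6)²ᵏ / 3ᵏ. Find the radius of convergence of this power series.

R = √15/10

Ratio test: |a_{k+1}/a_k| = [(k+1)/k] · 10·2/3 → 20/3 as k → ∞.
Writing y = (x − 6)², the series in y has radius 3/20, so |x − 6| < √(3/20) and R = √15/10.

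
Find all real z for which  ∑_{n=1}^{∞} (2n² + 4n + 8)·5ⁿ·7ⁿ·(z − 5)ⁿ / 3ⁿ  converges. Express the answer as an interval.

(172/35, 178/35)

By the ratio test, |a_{n+1}/a_n| = [(2(n+1)² + 4(n+1) + 8)/(2n² + 4n + 8)] · 5·7/3 → 35/3.
Convergence for |z − 5| · 35/3 < 1, i.e. |z − 5| < 3/35. So R = 3/35.
Endpoint z = 178/35: the n-th term does not approach 0; divergence by the term test.
Endpoint z = 172/35: the n-th term does not approach 0; divergence by the term test.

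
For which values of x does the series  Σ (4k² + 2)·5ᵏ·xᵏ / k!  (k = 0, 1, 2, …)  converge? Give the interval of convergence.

(−∞, ∞)

By the ratio test, |a_{k+1}/a_k| = (4(k+1)² + 2)/(4k² + 2) · 5 · 1/(k+1) → 0.
Since the limit is 0 < 1 for every x, the series converges on all of ℝ and R = ∞.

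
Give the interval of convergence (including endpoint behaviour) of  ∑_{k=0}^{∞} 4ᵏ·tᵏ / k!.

Ratio test: |a_{k+1}/a_k| = 4 · 1/(k+1) → 0 as k → ∞.
The limit is 0, so the series converges for all t; R = ∞.

(−∞, ∞)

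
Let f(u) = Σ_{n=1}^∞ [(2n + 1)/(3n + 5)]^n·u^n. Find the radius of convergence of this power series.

R = 3/2

By the Cauchy root test, |a_n|^(1/n) = (2n + 1)/(3n + 5) → 2/3.
The series converges when 2/3 · |u| < 1, giving R = 3/2.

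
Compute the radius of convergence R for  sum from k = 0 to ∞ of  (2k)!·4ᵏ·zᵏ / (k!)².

R = 1/16

The ratio of consecutive coefficients is (2k+1)·(2k+2)/(k+1)² · 4 → 16.
Hence the series converges for |z| < 1/(16) = 1/16, so the radius of convergence is 1/16.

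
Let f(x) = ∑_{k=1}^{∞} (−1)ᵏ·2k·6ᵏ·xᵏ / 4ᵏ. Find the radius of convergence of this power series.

The ratio of consecutive coefficients is [2(k+1)/2k] · 6/4 → 3/2.
Hence the series converges for |x| < 1/(3/2) = 2/3, so the radius of convergence is 2/3.

R = 2/3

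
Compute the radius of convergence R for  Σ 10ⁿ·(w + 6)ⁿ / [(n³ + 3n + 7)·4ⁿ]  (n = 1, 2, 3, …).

Ratio test: |a_{n+1}/a_n| = [(n³ + 3n + 7)/((n+1)³ + 3(n+1) + 7)] · 10/4 → 5/2 as n → ∞.
The series converges when 5/2 · |w + 6| < 1, giving R = 2/5.

R = 2/5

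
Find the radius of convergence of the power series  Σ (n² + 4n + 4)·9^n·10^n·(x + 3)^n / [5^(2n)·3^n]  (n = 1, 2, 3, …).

R = 5/6

Apply the ratio test: |a_{n+1}| / |a_n| = [((n+1)² + 4(n+1) + 4)/(n² + 4n + 4)] · 9·10/(25·3), which tends to 6/5 as n → ∞.
Hence the series converges for |x + 3| < 1/(6/5) = 5/6, so the radius of convergence is 5/6.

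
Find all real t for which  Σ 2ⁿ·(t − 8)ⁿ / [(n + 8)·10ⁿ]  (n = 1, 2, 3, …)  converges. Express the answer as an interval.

By the ratio test, |a_{n+1}/a_n| = [(n + 8)/((n+1) + 8)] · 2/10 → 1/5.
Hence the series converges for |t − 8| < 1/(1/5) = 5, so the radius of convergence is 5.
At t = 13: the terms are asymptotic to a nonzero constant times 1/n, so the series diverges by limit comparison with Σ 1/n.
At t = 3: an alternating series whose terms decrease to 0 in absolute value, so it converges by the Leibniz criterion.

[3, 13)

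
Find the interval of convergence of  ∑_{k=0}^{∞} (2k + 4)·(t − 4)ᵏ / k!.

Ratio test: |a_{k+1}/a_k| = (2(k+1) + 4)/(2k + 4) · 1/(k+1) → 0 as k → ∞.
Since the limit is 0 < 1 for every t, the series converges on all of ℝ and R = ∞.

(−∞, ∞)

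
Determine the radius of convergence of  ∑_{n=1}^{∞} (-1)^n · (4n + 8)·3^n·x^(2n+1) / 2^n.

R = √6/3

Apply the ratio test: |a_{n+1}| / |a_n| = [(4(n+1) + 8)/(4n + 8)] · 3/2, which tends to 3/2 as n → ∞.
Writing y = x², the series in y has radius 2/3, so |x| < √(2/3) and R = √6/3.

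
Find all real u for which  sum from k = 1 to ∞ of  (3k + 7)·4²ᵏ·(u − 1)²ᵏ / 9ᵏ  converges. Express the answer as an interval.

Ratio test: |a_{k+1}/a_k| = [(3(k+1) + 7)/(3k + 7)] · 16/9 → 16/9 as k → ∞.
Successive powers of (u − 1) differ by 2, so the series converges when |u − 1|² · 16/9 < 1, i.e. |u − 1| < √(9/16) = 3/4. So R = 3/4.
At u = 7/4: the terms have absolute value of order k, which does not tend to 0, so the series diverges by the divergence test.
Endpoint u = 1/4: the k-th term does not approach 0; divergence by the term test.

(1/4, 7/4)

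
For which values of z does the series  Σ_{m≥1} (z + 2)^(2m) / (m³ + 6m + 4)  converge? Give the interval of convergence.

By the ratio test, |a_{m+1}/a_m| = (m³ + 6m + 4)/((m+1)³ + 6(m+1) + 4) → 1.
Successive powers of (z + 2) differ by 2, so the series converges when |z + 2|² · 1 < 1, i.e. |z + 2| < √(1) = 1. So R = 1.
At z = -1: the series is dominated by a constant times Σ 1/m³, which converges (p = 3 > 1).
At z = -3: absolute convergence follows by limit comparison with Σ 1/m³.

[-3, -1]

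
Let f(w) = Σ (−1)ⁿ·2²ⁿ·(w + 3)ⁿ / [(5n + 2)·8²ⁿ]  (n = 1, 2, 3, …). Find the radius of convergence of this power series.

R = 16

Apply the ratio test: |a_{n+1}| / |a_n| = [(5n + 2)/(5(n+1) + 2)] · 4/64, which tends to 1/16 as n → ∞.
Hence the series converges for |w + 3| < 1/(1/16) = 16, so the radius of convergence is 16.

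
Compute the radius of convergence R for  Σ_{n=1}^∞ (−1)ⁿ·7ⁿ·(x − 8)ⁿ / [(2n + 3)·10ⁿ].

By the ratio test, |a_{n+1}/a_n| = [(2n + 3)/(2(n+1) + 3)] · 7/10 → 7/10.
The series converges when 7/10 · |x − 8| < 1, giving R = 10/7.

R = 10/7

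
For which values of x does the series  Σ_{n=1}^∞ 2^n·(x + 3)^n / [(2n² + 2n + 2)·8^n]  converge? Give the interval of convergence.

Ratio test: |a_{n+1}/a_n| = [(2n² + 2n + 2)/(2(n+1)² + 2(n+1) + 2)] · 2/8 → 1/4 as n → ∞.
Hence the series converges for |x + 3| < 1/(1/4) = 4, so the radius of convergence is 4.
Endpoint x = 1: the terms are on the order of 1/n², so the series converges absolutely by comparison with the p-series (p = 2 > 1).
At x = -7: the terms are on the order of 1/n², so the series converges absolutely by comparison with the p-series (p = 2 > 1).

[-7, 1]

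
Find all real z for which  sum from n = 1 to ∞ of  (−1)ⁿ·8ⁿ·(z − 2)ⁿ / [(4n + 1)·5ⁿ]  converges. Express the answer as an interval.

The ratio of consecutive coefficients is [(4n + 1)/(4(n+1) + 1)] · 8/5 → 8/5.
Hence the series converges for |z − 2| < 1/(8/5) = 5/8, so the radius of convergence is 5/8.
When z = 21/8, the terms alternate in sign and decrease monotonically to 0 in absolute value (size ~ c/n), so the alternating series test gives convergence.
When z = 11/8, the terms are asymptotic to a nonzero constant times 1/n, so the series diverges by limit comparison with Σ 1/n.

(11/8, 21/8]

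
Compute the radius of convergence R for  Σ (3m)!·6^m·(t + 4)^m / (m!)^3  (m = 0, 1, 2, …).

By the ratio test, |a_{m+1}/a_m| = (3m+1)·(3m+2)·(3m+3)/(m+1)³ · 6 → 162.
Thus R = 1/(162) = 1/162.

R = 1/162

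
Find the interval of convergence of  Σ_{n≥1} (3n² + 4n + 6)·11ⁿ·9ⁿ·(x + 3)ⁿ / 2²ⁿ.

(-301/99, -293/99)

By the ratio test, |a_{n+1}/a_n| = [(3(n+1)² + 4(n+1) + 6)/(3n² + 4n + 6)] · 11·9/4 → 99/4.
Hence the series converges for |x + 3| < 1/(99/4) = 4/99, so the radius of convergence is 4/99.
At x = -293/99: the n-th term does not approach 0; divergence by the term test.
When x = -301/99, the terms have absolute value of order n², which does not tend to 0, so the series diverges by the divergence test.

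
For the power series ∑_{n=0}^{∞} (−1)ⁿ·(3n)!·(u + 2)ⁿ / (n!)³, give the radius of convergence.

By the ratio test, |a_{n+1}/a_n| = (3n+1)·(3n+2)·(3n+3)/(n+1)³ → 27.
The series converges when 27 · |u + 2| < 1, giving R = 1/27.

R = 1/27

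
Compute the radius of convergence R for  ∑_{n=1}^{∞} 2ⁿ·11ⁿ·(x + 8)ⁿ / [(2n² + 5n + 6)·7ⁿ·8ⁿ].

R = 28/11

By the ratio test, |a_{n+1}/a_n| = [(2n² + 5n + 6)/(2(n+1)² + 5(n+1) + 6)] · 2·11/(7·8) → 11/28.
Thus R = 1/(11/28) = 28/11.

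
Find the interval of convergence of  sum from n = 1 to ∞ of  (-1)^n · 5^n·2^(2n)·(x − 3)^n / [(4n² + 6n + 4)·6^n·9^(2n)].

The ratio of consecutive coefficients is [(4n² + 6n + 4)/(4(n+1)² + 6(n+1) + 4)] · 5·4/(6·81) → 10/243.
Thus R = 1/(10/243) = 243/10.
At x = 273/10: the terms are on the order of 1/n², so the series converges absolutely by comparison with the p-series (p = 2 > 1).
When x = -213/10, the series is dominated by a constant times Σ 1/n², which converges (p = 2 > 1).

[-213/10, 273/10]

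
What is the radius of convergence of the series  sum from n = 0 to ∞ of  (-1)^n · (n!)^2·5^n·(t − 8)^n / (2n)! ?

R = 4/5

By the ratio test, |a_{n+1}/a_n| = (n+1)²/[(2n+1)·(2n+2)] · 5 → 5/4.
The series converges when 5/4 · |t − 8| < 1, giving R = 4/5.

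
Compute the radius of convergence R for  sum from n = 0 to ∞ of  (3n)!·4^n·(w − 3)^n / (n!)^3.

R = 1/108

Ratio test: |a_{n+1}/a_n| = (3n+1)·(3n+2)·(3n+3)/(n+1)³ · 4 → 108 as n → ∞.
Thus R = 1/(108) = 1/108.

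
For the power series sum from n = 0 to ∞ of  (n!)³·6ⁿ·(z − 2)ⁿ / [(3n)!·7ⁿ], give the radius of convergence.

The ratio of consecutive coefficients is (n+1)³/[(3n+1)·(3n+2)·(3n+3)] · 6/7 → 2/63.
The series converges when 2/63 · |z − 2| < 1, giving R = 63/2.

R = 63/2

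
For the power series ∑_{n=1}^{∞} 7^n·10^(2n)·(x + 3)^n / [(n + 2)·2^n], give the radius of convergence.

R = 1/350

By the ratio test, |a_{n+1}/a_n| = [(n + 2)/((n+1) + 2)] · 7·100/2 → 350.
Hence the series converges for |x + 3| < 1/(350) = 1/350, so the radius of convergence is 1/350.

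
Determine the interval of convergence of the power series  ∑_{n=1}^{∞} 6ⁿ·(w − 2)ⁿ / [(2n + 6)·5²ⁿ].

Ratio test: |a_{n+1}/a_n| = [(2n + 6)/(2(n+1) + 6)] · 6/25 → 6/25 as n → ∞.
Thus R = 1/(6/25) = 25/6.
At w = 37/6: the terms behave like c/n; limit comparison with the harmonic series gives divergence.
At w = -13/6: the terms alternate in sign and decrease monotonically to 0 in absolute value (size ~ c/n), so the alternating series test gives convergence.

[-13/6, 37/6)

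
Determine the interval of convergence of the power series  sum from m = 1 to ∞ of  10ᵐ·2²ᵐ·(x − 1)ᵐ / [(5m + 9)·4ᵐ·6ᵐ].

[2/5, 8/5)

Apply the ratio test: |a_{m+1}| / |a_m| = [(5m + 9)/(5(m+1) + 9)] · 10·4/(4·6), which tends to 5/3 as m → ∞.
Convergence for |x − 1| · 5/3 < 1, i.e. |x − 1| < 3/5. So R = 3/5.
At x = 8/5: the terms behave like c/m; limit comparison with the harmonic series gives divergence.
At x = 2/5: convergence follows from the alternating series test (terms decrease monotonically to 0).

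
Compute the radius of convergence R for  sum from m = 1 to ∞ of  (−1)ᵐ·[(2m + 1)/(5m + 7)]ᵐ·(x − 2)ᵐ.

Applying the root test, |a_m|^(1/m) = (2m + 1)/(5m + 7) → 2/5.
The series converges when 2/5 · |x − 2| < 1, giving R = 5/2.

R = 5/2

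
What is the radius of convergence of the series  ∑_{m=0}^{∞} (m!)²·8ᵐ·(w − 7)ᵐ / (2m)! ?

The ratio of consecutive coefficients is (m+1)²/[(2m+1)·(2m+2)] · 8 → 2.
Convergence for |w − 7| · 2 < 1, i.e. |w − 7| < 1/2. So R = 1/2.

R = 1/2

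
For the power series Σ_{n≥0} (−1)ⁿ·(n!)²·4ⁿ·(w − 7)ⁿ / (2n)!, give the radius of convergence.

Apply the ratio test: |a_{n+1}| / |a_n| = (n+1)²/[(2n+1)·(2n+2)] · 4, which tends to 1 as n → ∞.
So the series converges when |w − 7| < 1 and diverges when |w − 7| > 1; R = 1.

R = 1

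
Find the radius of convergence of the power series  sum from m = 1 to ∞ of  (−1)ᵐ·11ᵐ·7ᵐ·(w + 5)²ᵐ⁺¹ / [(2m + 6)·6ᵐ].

Ratio test: |a_{m+1}/a_m| = [(2m + 6)/(2(m+1) + 6)] · 11·7/6 → 77/6 as m → ∞.
Writing y = (w + 5)², the series in y has radius 6/77, so |w + 5| < √(6/77) and R = √462/77.

R = √462/77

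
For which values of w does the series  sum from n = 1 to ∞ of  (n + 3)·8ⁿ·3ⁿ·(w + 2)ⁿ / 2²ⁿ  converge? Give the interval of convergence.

(-13/6, -11/6)

Ratio test: |a_{n+1}/a_n| = [((n+1) + 3)/(n + 3)] · 8·3/4 → 6 as n → ∞.
Hence the series converges for |w + 2| < 1/(6) = 1/6, so the radius of convergence is 1/6.
Endpoint w = -11/6: the terms do not tend to 0, so the series diverges.
When w = -13/6, the terms do not tend to 0, so the series diverges.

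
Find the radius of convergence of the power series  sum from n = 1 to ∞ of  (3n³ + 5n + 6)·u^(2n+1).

R = 1

Ratio test: |a_{n+1}/a_n| = (3(n+1)³ + 5(n+1) + 6)/(3n³ + 5n + 6) → 1 as n → ∞.
Writing y = u², the series in y has radius 1, so |u| < √(1) = 1 and R = 1.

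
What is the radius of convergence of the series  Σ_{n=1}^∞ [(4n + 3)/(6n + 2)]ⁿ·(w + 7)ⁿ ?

By the Cauchy root test, |a_n|^(1/n) = (4n + 3)/(6n + 2) → 2/3.
Hence the series converges for |w + 7| < 1/(2/3) = 3/2, so the radius of convergence is 3/2.

R = 3/2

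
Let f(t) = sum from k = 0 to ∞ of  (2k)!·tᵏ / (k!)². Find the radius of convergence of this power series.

R = 1/4

By the ratio test, |a_{k+1}/a_k| = (2k+1)·(2k+2)/(k+1)² → 4.
Convergence for |t| · 4 < 1, i.e. |t| < 1/4. So R = 1/4.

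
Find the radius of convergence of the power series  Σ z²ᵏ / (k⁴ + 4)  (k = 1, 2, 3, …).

R = 1

The ratio of consecutive coefficients is (k⁴ + 4)/((k+1)⁴ + 4) → 1.
Since the exponent of z increases by 2 each term, convergence requires |z|² < 1, hence R = 1.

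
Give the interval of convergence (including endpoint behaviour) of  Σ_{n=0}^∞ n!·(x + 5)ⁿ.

{-5}

Ratio test: |a_{n+1}/a_n| = (n+1) → ∞ as n → ∞.
The terms grow without bound for any (x + 5) ≠ 0, so R = 0 (convergence only at x = -5).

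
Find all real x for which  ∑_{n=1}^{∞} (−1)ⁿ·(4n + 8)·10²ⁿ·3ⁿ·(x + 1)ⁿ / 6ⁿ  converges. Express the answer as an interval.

The ratio of consecutive coefficients is [(4(n+1) + 8)/(4n + 8)] · 100·3/6 → 50.
Convergence for |x + 1| · 50 < 1, i.e. |x + 1| < 1/50. So R = 1/50.
Endpoint x = -49/50: the terms have absolute value of order n, which does not tend to 0, so the series diverges by the divergence test.
Endpoint x = -51/50: the terms have absolute value of order n, which does not tend to 0, so the series diverges by the divergence test.

(-51/50, -49/50)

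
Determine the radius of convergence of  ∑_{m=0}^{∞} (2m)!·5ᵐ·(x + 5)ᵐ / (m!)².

Apply the ratio test: |a_{m+1}| / |a_m| = (2m+1)·(2m+2)/(m+1)² · 5, which tends to 20 as m → ∞.
Convergence for |x + 5| · 20 < 1, i.e. |x + 5| < 1/20. So R = 1/20.

R = 1/20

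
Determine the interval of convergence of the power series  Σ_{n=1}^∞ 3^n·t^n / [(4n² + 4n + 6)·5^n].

By the ratio test, |a_{n+1}/a_n| = [(4n² + 4n + 6)/(4(n+1)² + 4(n+1) + 6)] · 3/5 → 3/5.
Hence the series converges for |t| < 1/(3/5) = 5/3, so the radius of convergence is 5/3.
When t = 5/3, the series is dominated by a constant times Σ 1/n², which converges (p = 2 > 1).
When t = -5/3, the series is dominated by a constant times Σ 1/n², which converges (p = 2 > 1).

[-5/3, 5/3]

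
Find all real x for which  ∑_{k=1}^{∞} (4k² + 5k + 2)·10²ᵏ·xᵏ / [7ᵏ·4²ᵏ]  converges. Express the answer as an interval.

Ratio test: |a_{k+1}/a_k| = [(4(k+1)² + 5(k+1) + 2)/(4k² + 5k + 2)] · 100/(7·16) → 25/28 as k → ∞.
Hence the series converges for |x| < 1/(25/28) = 28/25, so the radius of convergence is 28/25.
Endpoint x = 28/25: the k-th term does not approach 0; divergence by the term test.
Endpoint x = -28/25: the terms have absolute value of order k², which does not tend to 0, so the series diverges by the divergence test.

(-28/25, 28/25)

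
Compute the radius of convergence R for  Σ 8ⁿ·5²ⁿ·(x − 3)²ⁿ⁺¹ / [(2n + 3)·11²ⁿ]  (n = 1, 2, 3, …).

R = 11√2/20

The ratio of consecutive coefficients is [(2n + 3)/(2(n+1) + 3)] · 8·25/121 → 200/121.
Successive powers of (x − 3) differ by 2, so the series converges when |x − 3|² · 200/121 < 1, i.e. |x − 3| < √(121/200). So R = 11√2/20.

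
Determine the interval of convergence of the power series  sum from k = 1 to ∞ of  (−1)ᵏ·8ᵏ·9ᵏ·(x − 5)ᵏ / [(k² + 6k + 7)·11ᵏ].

By the ratio test, |a_{k+1}/a_k| = [(k² + 6k + 7)/((k+1)² + 6(k+1) + 7)] · 8·9/11 → 72/11.
Convergence for |x − 5| · 72/11 < 1, i.e. |x − 5| < 11/72. So R = 11/72.
Check x = 371/72: absolute convergence follows by limit comparison with Σ 1/k².
Check x = 349/72: the series is dominated by a constant times Σ 1/k², which converges (p = 2 > 1).

[349/72, 371/72]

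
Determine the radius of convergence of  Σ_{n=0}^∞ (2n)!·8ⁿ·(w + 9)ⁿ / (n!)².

Apply the ratio test: |a_{n+1}| / |a_n| = (2n+1)·(2n+2)/(n+1)² · 8, which tends to 32 as n → ∞.
Thus R = 1/(32) = 1/32.

R = 1/32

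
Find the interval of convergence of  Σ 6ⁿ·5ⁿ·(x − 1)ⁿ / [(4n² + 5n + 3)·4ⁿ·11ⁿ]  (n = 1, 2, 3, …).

[-7/15, 37/15]

By the ratio test, |a_{n+1}/a_n| = [(4n² + 5n + 3)/(4(n+1)² + 5(n+1) + 3)] · 6·5/(4·11) → 15/22.
Convergence for |x − 1| · 15/22 < 1, i.e. |x − 1| < 22/15. So R = 22/15.
Endpoint x = 37/15: the terms are on the order of 1/n², so the series converges absolutely by comparison with the p-series (p = 2 > 1).
Check x = -7/15: the terms are on the order of 1/n², so the series converges absolutely by comparison with the p-series (p = 2 > 1).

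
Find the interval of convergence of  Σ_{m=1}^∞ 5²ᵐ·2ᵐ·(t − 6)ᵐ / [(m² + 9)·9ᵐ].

[291/50, 309/50]

Ratio test: |a_{m+1}/a_m| = [(m² + 9)/((m+1)² + 9)] · 25·2/9 → 50/9 as m → ∞.
Convergence for |t − 6| · 50/9 < 1, i.e. |t − 6| < 9/50. So R = 9/50.
Check t = 309/50: the terms are on the order of 1/m², so the series converges absolutely by comparison with the p-series (p = 2 > 1).
When t = 291/50, the series is dominated by a constant times Σ 1/m², which converges (p = 2 > 1).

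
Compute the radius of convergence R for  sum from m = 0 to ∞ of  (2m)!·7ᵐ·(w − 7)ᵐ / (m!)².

Apply the ratio test: |a_{m+1}| / |a_m| = (2m+1)·(2m+2)/(m+1)² · 7, which tends to 28 as m → ∞.
The series converges when 28 · |w − 7| < 1, giving R = 1/28.

R = 1/28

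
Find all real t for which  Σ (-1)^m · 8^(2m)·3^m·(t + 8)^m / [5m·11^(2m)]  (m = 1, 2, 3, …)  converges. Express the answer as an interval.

By the ratio test, |a_{m+1}/a_m| = [5m/5(m+1)] · 64·3/121 → 192/121.
The series converges when 192/121 · |t + 8| < 1, giving R = 121/192.
When t = -1415/192, the terms alternate in sign and decrease monotonically to 0 in absolute value (size ~ c/m), so the alternating series test gives convergence.
Endpoint t = -1657/192: the terms are asymptotic to a nonzero constant times 1/m, so the series diverges by limit comparison with Σ 1/m.

(-1657/192, -1415/192]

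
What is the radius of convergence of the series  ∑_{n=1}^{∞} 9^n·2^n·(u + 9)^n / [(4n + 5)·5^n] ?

R = 5/18

Apply the ratio test: |a_{n+1}| / |a_n| = [(4n + 5)/(4(n+1) + 5)] · 9·2/5, which tends to 18/5 as n → ∞.
Hence the series converges for |u + 9| < 1/(18/5) = 5/18, so the radius of convergence is 5/18.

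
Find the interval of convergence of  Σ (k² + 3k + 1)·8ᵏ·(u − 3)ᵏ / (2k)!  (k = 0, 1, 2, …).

The ratio of consecutive coefficients is ((k+1)² + 3(k+1) + 1)/(k² + 3k + 1) · 8 · 1/[(2k+1)·(2k+2)] → 0.
Since the limit is 0 < 1 for every u, the series converges on all of ℝ and R = ∞.

(−∞, ∞)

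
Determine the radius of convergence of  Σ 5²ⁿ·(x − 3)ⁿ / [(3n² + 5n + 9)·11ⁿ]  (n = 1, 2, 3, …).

Ratio test: |a_{n+1}/a_n| = [(3n² + 5n + 9)/(3(n+1)² + 5(n+1) + 9)] · 25/11 → 25/11 as n → ∞.
Thus R = 1/(25/11) = 11/25.

R = 11/25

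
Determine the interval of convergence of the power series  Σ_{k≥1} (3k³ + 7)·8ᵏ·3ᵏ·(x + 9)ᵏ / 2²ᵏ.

(-55/6, -53/6)

Ratio test: |a_{k+1}/a_k| = [(3(k+1)³ + 7)/(3k³ + 7)] · 8·3/4 → 6 as k → ∞.
Hence the series converges for |x + 9| < 1/(6) = 1/6, so the radius of convergence is 1/6.
Check x = -53/6: the terms have absolute value of order k³, which does not tend to 0, so the series diverges by the divergence test.
At x = -55/6: the terms have absolute value of order k³, which does not tend to 0, so the series diverges by the divergence test.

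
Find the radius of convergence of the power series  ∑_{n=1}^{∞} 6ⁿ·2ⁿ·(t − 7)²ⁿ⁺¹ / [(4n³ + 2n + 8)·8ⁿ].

R = √6/3

The ratio of consecutive coefficients is [(4n³ + 2n + 8)/(4(n+1)³ + 2(n+1) + 8)] · 6·2/8 → 3/2.
Since the exponent of (t − 7) increases by 2 each term, convergence requires |t − 7|² < 2/3, hence R = √6/3.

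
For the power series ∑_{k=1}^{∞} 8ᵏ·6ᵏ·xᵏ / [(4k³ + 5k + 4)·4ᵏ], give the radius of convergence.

Ratio test: |a_{k+1}/a_k| = [(4k³ + 5k + 4)/(4(k+1)³ + 5(k+1) + 4)] · 8·6/4 → 12 as k → ∞.
Convergence for |x| · 12 < 1, i.e. |x| < 1/12. So R = 1/12.

R = 1/12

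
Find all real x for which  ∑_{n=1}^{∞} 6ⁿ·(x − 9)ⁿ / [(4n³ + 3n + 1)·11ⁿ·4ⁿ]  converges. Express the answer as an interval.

By the ratio test, |a_{n+1}/a_n| = [(4n³ + 3n + 1)/(4(n+1)³ + 3(n+1) + 1)] · 6/(11·4) → 3/22.
Hence the series converges for |x − 9| < 1/(3/22) = 22/3, so the radius of convergence is 22/3.
When x = 49/3, absolute convergence follows by limit comparison with Σ 1/n³.
Check x = 5/3: absolute convergence follows by limit comparison with Σ 1/n³.

[5/3, 49/3]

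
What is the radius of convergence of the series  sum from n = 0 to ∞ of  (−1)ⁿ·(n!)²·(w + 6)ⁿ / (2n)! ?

The ratio of consecutive coefficients is (n+1)²/[(2n+1)·(2n+2)] → 1/4.
Convergence for |w + 6| · 1/4 < 1, i.e. |w + 6| < 4. So R = 4.

R = 4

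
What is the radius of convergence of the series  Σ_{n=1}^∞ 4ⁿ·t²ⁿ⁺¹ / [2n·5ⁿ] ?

R = √5/2

The ratio of consecutive coefficients is [2n/2(n+1)] · 4/5 → 4/5.
Since the exponent of t increases by 2 each term, convergence requires |t|² < 5/4, hence R = √5/2.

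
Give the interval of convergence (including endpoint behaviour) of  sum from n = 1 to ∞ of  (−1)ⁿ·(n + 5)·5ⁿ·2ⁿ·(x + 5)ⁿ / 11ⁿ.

(-61/10, -39/10)

Ratio test: |a_{n+1}/a_n| = [((n+1) + 5)/(n + 5)] · 5·2/11 → 10/11 as n → ∞.
Hence the series converges for |x + 5| < 1/(10/11) = 11/10, so the radius of convergence is 11/10.
Endpoint x = -39/10: the n-th term does not approach 0; divergence by the term test.
When x = -61/10, the terms do not tend to 0, so the series diverges.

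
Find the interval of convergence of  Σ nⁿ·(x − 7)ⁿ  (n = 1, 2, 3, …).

{7}

Applying the root test, |a_n|^(1/n) = n → ∞.
The root grows without bound, so R = 0 (convergence only at x = 7).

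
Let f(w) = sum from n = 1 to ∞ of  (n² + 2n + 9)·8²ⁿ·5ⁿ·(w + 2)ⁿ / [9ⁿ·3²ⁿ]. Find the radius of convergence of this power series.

R = 81/320

The ratio of consecutive coefficients is [((n+1)² + 2(n+1) + 9)/(n² + 2n + 9)] · 64·5/(9·9) → 320/81.
Thus R = 1/(320/81) = 81/320.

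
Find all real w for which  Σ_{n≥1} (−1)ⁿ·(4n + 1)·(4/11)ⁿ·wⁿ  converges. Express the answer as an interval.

The ratio of consecutive coefficients is [(4(n+1) + 1)/(4n + 1)] · 4/11 → 4/11.
Thus R = 1/(4/11) = 11/4.
Endpoint w = 11/4: the terms have absolute value of order n, which does not tend to 0, so the series diverges by the divergence test.
When w = -11/4, the terms do not tend to 0, so the series diverges.

(-11/4, 11/4)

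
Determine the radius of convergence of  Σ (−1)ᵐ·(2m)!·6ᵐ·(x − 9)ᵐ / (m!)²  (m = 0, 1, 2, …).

Ratio test: |a_{m+1}/a_m| = (2m+1)·(2m+2)/(m+1)² · 6 → 24 as m → ∞.
Convergence for |x − 9| · 24 < 1, i.e. |x − 9| < 1/24. So R = 1/24.

R = 1/24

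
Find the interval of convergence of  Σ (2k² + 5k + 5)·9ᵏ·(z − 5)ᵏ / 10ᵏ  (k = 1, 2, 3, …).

(35/9, 55/9)

Apply the ratio test: |a_{k+1}| / |a_k| = [(2(k+1)² + 5(k+1) + 5)/(2k² + 5k + 5)] · 9/10, which tends to 9/10 as k → ∞.
Thus R = 1/(9/10) = 10/9.
At z = 55/9: the terms have absolute value of order k², which does not tend to 0, so the series diverges by the divergence test.
At z = 35/9: the terms do not tend to 0, so the series diverges.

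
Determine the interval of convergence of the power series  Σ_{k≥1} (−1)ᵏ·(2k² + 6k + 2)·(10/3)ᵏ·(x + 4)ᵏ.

The ratio of consecutive coefficients is [(2(k+1)² + 6(k+1) + 2)/(2k² + 6k + 2)] · 10/3 → 10/3.
Convergence for |x + 4| · 10/3 < 1, i.e. |x + 4| < 3/10. So R = 3/10.
Endpoint x = -37/10: the terms have absolute value of order k², which does not tend to 0, so the series diverges by the divergence test.
Check x = -43/10: the terms do not tend to 0, so the series diverges.

(-43/10, -37/10)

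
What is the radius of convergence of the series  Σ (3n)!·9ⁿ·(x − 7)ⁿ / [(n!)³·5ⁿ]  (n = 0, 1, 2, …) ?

R = 5/243

The ratio of consecutive coefficients is (3n+1)·(3n+2)·(3n+3)/(n+1)³ · 9/5 → 243/5.
Thus R = 1/(243/5) = 5/243.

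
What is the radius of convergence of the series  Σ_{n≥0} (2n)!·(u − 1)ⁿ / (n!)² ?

Apply the ratio test: |a_{n+1}| / |a_n| = (2n+1)·(2n+2)/(n+1)², which tends to 4 as n → ∞.
Convergence for |u − 1| · 4 < 1, i.e. |u − 1| < 1/4. So R = 1/4.

R = 1/4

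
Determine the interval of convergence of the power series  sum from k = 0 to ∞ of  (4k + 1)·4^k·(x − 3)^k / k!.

Ratio test: |a_{k+1}/a_k| = (4(k+1) + 1)/(4k + 1) · 4 · 1/(k+1) → 0 as k → ∞.
Since the limit is 0 < 1 for every x, the series converges on all of ℝ and R = ∞.

(−∞, ∞)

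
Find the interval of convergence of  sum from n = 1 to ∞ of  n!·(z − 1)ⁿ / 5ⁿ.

{1}

By the ratio test, |a_{n+1}/a_n| = (n+1) · 1/5 → ∞.
The terms grow without bound for any (z − 1) ≠ 0, so R = 0 (convergence only at z = 1).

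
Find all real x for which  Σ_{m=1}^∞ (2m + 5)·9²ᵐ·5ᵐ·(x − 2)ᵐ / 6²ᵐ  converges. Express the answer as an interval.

Apply the ratio test: |a_{m+1}| / |a_m| = [(2(m+1) + 5)/(2m + 5)] · 81·5/36, which tends to 45/4 as m → ∞.
The series converges when 45/4 · |x − 2| < 1, giving R = 4/45.
Check x = 94/45: the terms do not tend to 0, so the series diverges.
Check x = 86/45: the terms have absolute value of order m, which does not tend to 0, so the series diverges by the divergence test.

(86/45, 94/45)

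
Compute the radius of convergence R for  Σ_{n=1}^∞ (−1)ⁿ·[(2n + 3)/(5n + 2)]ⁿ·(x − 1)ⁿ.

R = 5/2

By the Cauchy root test, |a_n|^(1/n) = (2n + 3)/(5n + 2) → 2/5.
The series converges when 2/5 · |x − 1| < 1, giving R = 5/2.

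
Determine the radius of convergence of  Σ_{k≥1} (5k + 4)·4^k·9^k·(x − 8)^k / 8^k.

Apply the ratio test: |a_{k+1}| / |a_k| = [(5(k+1) + 4)/(5k + 4)] · 4·9/8, which tends to 9/2 as k → ∞.
Thus R = 1/(9/2) = 2/9.

R = 2/9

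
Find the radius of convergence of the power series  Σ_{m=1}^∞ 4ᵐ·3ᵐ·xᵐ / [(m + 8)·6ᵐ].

Apply the ratio test: |a_{m+1}| / |a_m| = [(m + 8)/((m+1) + 8)] · 4·3/6, which tends to 2 as m → ∞.
Hence the series converges for |x| < 1/(2) = 1/2, so the radius of convergence is 1/2.

R = 1/2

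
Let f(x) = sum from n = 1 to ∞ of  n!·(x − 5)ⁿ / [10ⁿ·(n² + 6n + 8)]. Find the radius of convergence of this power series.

R = 0

Apply the ratio test: |a_{n+1}| / |a_n| = (n+1) · 1/10 · (n² + 6n + 8)/((n+1)² + 6(n+1) + 8), which tends to ∞ as n → ∞.
The ratio grows without bound, so the series diverges whenever (x − 5) ≠ 0; it converges only at x = 5. R = 0.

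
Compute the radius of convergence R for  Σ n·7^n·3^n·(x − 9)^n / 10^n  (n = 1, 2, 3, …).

Ratio test: |a_{n+1}/a_n| = [(n+1)/n] · 7·3/10 → 21/10 as n → ∞.
The series converges when 21/10 · |x − 9| < 1, giving R = 10/21.

R = 10/21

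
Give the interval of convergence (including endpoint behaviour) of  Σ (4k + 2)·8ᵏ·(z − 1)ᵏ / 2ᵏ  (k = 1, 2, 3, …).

By the ratio test, |a_{k+1}/a_k| = [(4(k+1) + 2)/(4k + 2)] · 8/2 → 4.
Convergence for |z − 1| · 4 < 1, i.e. |z − 1| < 1/4. So R = 1/4.
When z = 5/4, the terms do not tend to 0, so the series diverges.
Check z = 3/4: the terms do not tend to 0, so the series diverges.

(3/4, 5/4)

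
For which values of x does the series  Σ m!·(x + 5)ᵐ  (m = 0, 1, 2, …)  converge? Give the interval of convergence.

{-5}

Apply the ratio test: |a_{m+1}| / |a_m| = (m+1), which tends to ∞ as m → ∞.
Since the ratio → ∞, the series diverges for every x ≠ -5, and R = 0.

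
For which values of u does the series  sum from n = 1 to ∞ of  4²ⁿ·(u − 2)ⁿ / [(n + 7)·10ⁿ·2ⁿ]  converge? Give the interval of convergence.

[3/4, 13/4)

By the ratio test, |a_{n+1}/a_n| = [(n + 7)/((n+1) + 7)] · 16/(10·2) → 4/5.
Convergence for |u − 2| · 4/5 < 1, i.e. |u − 2| < 5/4. So R = 5/4.
When u = 13/4, the terms behave like c/n; limit comparison with the harmonic series gives divergence.
Endpoint u = 3/4: an alternating series whose terms decrease to 0 in absolute value, so it converges by the Leibniz criterion.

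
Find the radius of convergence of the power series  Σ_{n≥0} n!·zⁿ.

The ratio of consecutive coefficients is (n+1) → ∞.
Since the ratio → ∞, the series diverges for every z ≠ 0, and R = 0.

R = 0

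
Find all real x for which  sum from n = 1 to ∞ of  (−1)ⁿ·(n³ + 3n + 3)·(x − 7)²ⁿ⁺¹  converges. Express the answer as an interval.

(6, 8)

Ratio test: |a_{n+1}/a_n| = ((n+1)³ + 3(n+1) + 3)/(n³ + 3n + 3) → 1 as n → ∞.
Writing y = (x − 7)², the series in y has radius 1, so |x − 7| < √(1) = 1 and R = 1.
At x = 8: the n-th term does not approach 0; divergence by the term test.
Check x = 6: the terms do not tend to 0, so the series diverges.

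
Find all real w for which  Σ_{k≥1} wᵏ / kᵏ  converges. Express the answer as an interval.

(−∞, ∞)

Root test: |a_k|^(1/k) = 1/k → 0.
Since the k-th root of |a_k| tends to 0, the series converges for all real w; R = ∞.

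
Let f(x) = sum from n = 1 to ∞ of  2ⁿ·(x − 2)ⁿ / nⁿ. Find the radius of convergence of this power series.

By the Cauchy root test, |a_n|^(1/n) = 2/n → 0.
The limit is 0 for every x, so R = ∞.

R = ∞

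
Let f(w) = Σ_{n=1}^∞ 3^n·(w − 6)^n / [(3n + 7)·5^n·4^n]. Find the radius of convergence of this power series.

R = 20/3

By the ratio test, |a_{n+1}/a_n| = [(3n + 7)/(3(n+1) + 7)] · 3/(5·4) → 3/20.
The series converges when 3/20 · |w − 6| < 1, giving R = 20/3.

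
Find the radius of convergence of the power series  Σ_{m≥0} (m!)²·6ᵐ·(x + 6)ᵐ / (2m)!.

The ratio of consecutive coefficients is (m+1)²/[(2m+1)·(2m+2)] · 6 → 3/2.
Thus R = 1/(3/2) = 2/3.

R = 2/3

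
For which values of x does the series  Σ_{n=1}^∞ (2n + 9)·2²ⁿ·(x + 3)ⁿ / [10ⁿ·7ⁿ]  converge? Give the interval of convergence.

(-41/2, 29/2)

Ratio test: |a_{n+1}/a_n| = [(2(n+1) + 9)/(2n + 9)] · 4/(10·7) → 2/35 as n → ∞.
Hence the series converges for |x + 3| < 1/(2/35) = 35/2, so the radius of convergence is 35/2.
Endpoint x = 29/2: the n-th term does not approach 0; divergence by the term test.
Endpoint x = -41/2: the n-th term does not approach 0; divergence by the term test.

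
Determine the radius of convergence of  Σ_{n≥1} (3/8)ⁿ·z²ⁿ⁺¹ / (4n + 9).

R = 2√6/3

Apply the ratio test: |a_{n+1}| / |a_n| = [(4n + 9)/(4(n+1) + 9)] · 3/8, which tends to 3/8 as n → ∞.
Writing y = z², the series in y has radius 8/3, so |z| < √(8/3) and R = 2√6/3.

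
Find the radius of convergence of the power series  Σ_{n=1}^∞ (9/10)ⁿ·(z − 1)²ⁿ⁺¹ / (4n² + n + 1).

The ratio of consecutive coefficients is [(4n² + n + 1)/(4(n+1)² + (n+1) + 1)] · 9/10 → 9/10.
Since the exponent of (z − 1) increases by 2 each term, convergence requires |z − 1|² < 10/9, hence R = √10/3.

R = √10/3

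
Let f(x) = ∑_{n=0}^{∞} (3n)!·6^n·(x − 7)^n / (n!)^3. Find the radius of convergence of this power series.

R = 1/162

The ratio of consecutive coefficients is (3n+1)·(3n+2)·(3n+3)/(n+1)³ · 6 → 162.
The series converges when 162 · |x − 7| < 1, giving R = 1/162.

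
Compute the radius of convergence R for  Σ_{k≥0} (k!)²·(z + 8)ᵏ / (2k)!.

R = 4

By the ratio test, |a_{k+1}/a_k| = (k+1)²/[(2k+1)·(2k+2)] → 1/4.
The series converges when 1/4 · |z + 8| < 1, giving R = 4.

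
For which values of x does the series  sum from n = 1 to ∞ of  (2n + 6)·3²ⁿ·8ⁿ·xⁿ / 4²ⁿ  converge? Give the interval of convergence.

Ratio test: |a_{n+1}/a_n| = [(2(n+1) + 6)/(2n + 6)] · 9·8/16 → 9/2 as n → ∞.
The series converges when 9/2 · |x| < 1, giving R = 2/9.
When x = 2/9, the terms do not tend to 0, so the series diverges.
Check x = -2/9: the n-th term does not approach 0; divergence by the term test.

(-2/9, 2/9)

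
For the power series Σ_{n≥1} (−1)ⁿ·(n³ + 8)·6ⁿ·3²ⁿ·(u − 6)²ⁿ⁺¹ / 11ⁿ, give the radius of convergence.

By the ratio test, |a_{n+1}/a_n| = [((n+1)³ + 8)/(n³ + 8)] · 6·9/11 → 54/11.
Writing y = (u − 6)², the series in y has radius 11/54, so |u − 6| < √(11/54) and R = √66/18.

R = √66/18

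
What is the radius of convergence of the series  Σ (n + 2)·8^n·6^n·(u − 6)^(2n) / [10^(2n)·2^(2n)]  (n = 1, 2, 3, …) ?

R = 5√3/3

Apply the ratio test: |a_{n+1}| / |a_n| = [((n+1) + 2)/(n + 2)] · 8·6/(100·4), which tends to 3/25 as n → ∞.
Since the exponent of (u − 6) increases by 2 each term, convergence requires |u − 6|² < 25/3, hence R = 5√3/3.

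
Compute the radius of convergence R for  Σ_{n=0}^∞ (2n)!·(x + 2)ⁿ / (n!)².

R = 1/4

Ratio test: |a_{n+1}/a_n| = (2n+1)·(2n+2)/(n+1)² → 4 as n → ∞.
The series converges when 4 · |x + 2| < 1, giving R = 1/4.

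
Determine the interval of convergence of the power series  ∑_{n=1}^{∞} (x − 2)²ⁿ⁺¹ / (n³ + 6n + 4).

[1, 3]

Ratio test: |a_{n+1}/a_n| = (n³ + 6n + 4)/((n+1)³ + 6(n+1) + 4) → 1 as n → ∞.
Writing y = (x − 2)², the series in y has radius 1, so |x − 2| < √(1) = 1 and R = 1.
Endpoint x = 3: absolute convergence follows by limit comparison with Σ 1/n³.
When x = 1, the series is dominated by a constant times Σ 1/n³, which converges (p = 3 > 1).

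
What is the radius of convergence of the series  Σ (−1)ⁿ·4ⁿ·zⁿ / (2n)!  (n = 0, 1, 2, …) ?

R = ∞

The ratio of consecutive coefficients is 4 · 1/[(2n+1)·(2n+2)] → 0.
The limit is 0, so the series converges for all z; R = ∞.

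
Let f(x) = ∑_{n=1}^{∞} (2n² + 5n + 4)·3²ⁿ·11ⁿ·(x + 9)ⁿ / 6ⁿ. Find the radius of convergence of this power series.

R = 2/33

Ratio test: |a_{n+1}/a_n| = [(2(n+1)² + 5(n+1) + 4)/(2n² + 5n + 4)] · 9·11/6 → 33/2 as n → ∞.
Hence the series converges for |x + 9| < 1/(33/2) = 2/33, so the radius of convergence is 2/33.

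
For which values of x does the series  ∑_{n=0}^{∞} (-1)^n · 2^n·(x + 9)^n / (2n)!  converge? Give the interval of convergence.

The ratio of consecutive coefficients is 2 · 1/[(2n+1)·(2n+2)] → 0.
Since the limit is 0 < 1 for every x, the series converges on all of ℝ and R = ∞.

(−∞, ∞)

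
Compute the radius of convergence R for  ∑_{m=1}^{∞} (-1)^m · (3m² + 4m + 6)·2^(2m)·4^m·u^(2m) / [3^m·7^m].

R = √21/4

The ratio of consecutive coefficients is [(3(m+1)² + 4(m+1) + 6)/(3m² + 4m + 6)] · 4·4/(3·7) → 16/21.
Writing y = u², the series in y has radius 21/16, so |u| < √(21/16) and R = √21/4.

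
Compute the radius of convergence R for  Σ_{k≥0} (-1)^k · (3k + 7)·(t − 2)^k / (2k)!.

Apply the ratio test: |a_{k+1}| / |a_k| = (3(k+1) + 7)/(3k + 7) · 1/[(2k+1)·(2k+2)], which tends to 0 as k → ∞.
The limit is 0, so the series converges for all t; R = ∞.

R = ∞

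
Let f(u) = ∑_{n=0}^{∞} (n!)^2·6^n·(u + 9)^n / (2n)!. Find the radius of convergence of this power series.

By the ratio test, |a_{n+1}/a_n| = (n+1)²/[(2n+1)·(2n+2)] · 6 → 3/2.
Convergence for |u + 9| · 3/2 < 1, i.e. |u + 9| < 2/3. So R = 2/3.

R = 2/3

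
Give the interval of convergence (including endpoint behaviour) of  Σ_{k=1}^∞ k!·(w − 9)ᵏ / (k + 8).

{9}

Ratio test: |a_{k+1}/a_k| = (k+1) · (k + 8)/((k+1) + 8) → ∞ as k → ∞.
The terms grow without bound for any (w − 9) ≠ 0, so R = 0 (convergence only at w = 9).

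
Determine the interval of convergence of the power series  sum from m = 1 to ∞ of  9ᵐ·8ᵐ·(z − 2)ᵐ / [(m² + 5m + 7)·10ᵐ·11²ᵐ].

Ratio test: |a_{m+1}/a_m| = [(m² + 5m + 7)/((m+1)² + 5(m+1) + 7)] · 9·8/(10·121) → 36/605 as m → ∞.
The series converges when 36/605 · |z − 2| < 1, giving R = 605/36.
At z = 677/36: the series is dominated by a constant times Σ 1/m², which converges (p = 2 > 1).
When z = -533/36, the series is dominated by a constant times Σ 1/m², which converges (p = 2 > 1).

[-533/36, 677/36]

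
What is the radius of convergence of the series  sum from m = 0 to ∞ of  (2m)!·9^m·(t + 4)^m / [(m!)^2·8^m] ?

R = 2/9

Apply the ratio test: |a_{m+1}| / |a_m| = (2m+1)·(2m+2)/(m+1)² · 9/8, which tends to 9/2 as m → ∞.
Convergence for |t + 4| · 9/2 < 1, i.e. |t + 4| < 2/9. So R = 2/9.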